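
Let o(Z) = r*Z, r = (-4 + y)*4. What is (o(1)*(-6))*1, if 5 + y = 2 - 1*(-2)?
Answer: 120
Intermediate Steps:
y = -1 (y = -5 + (2 - 1*(-2)) = -5 + (2 + 2) = -5 + 4 = -1)
r = -20 (r = (-4 - 1)*4 = -5*4 = -20)
o(Z) = -20*Z
(o(1)*(-6))*1 = (-20*1*(-6))*1 = -20*(-6)*1 = 120*1 = 120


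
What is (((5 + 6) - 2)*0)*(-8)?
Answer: 0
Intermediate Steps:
(((5 + 6) - 2)*0)*(-8) = ((11 - 2)*0)*(-8) = (9*0)*(-8) = 0*(-8) = 0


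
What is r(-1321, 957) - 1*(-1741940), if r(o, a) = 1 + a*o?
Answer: 477744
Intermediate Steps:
r(-1321, 957) - 1*(-1741940) = (1 + 957*(-1321)) - 1*(-1741940) = (1 - 1264197) + 1741940 = -1264196 + 1741940 = 477744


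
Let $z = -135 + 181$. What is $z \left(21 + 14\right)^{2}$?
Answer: $56350$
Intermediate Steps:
$z = 46$
$z \left(21 + 14\right)^{2} = 46 \left(21 + 14\right)^{2} = 46 \cdot 35^{2} = 46 \cdot 1225 = 56350$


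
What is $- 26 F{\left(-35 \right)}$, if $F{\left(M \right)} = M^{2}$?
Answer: $-31850$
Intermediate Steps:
$- 26 F{\left(-35 \right)} = - 26 \left(-35\right)^{2} = \left(-26\right) 1225 = -31850$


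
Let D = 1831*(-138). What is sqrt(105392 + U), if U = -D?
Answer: sqrt(358070) ≈ 598.39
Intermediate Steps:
D = -252678
U = 252678 (U = -1*(-252678) = 252678)
sqrt(105392 + U) = sqrt(105392 + 252678) = sqrt(358070)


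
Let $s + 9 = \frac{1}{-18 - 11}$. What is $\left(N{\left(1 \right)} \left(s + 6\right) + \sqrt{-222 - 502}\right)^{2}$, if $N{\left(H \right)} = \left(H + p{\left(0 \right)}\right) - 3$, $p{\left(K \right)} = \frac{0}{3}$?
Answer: $- \frac{577908}{841} + \frac{704 i \sqrt{181}}{29} \approx -687.17 + 326.6 i$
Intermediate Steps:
$p{\left(K \right)} = 0$ ($p{\left(K \right)} = 0 \cdot \frac{1}{3} = 0$)
$N{\left(H \right)} = -3 + H$ ($N{\left(H \right)} = \left(H + 0\right) - 3 = H - 3 = -3 + H$)
$s = - \frac{262}{29}$ ($s = -9 + \frac{1}{-18 - 11} = -9 + \frac{1}{-29} = -9 - \frac{1}{29} = - \frac{262}{29} \approx -9.0345$)
$\left(N{\left(1 \right)} \left(s + 6\right) + \sqrt{-222 - 502}\right)^{2} = \left(\left(-3 + 1\right) \left(- \frac{262}{29} + 6\right) + \sqrt{-222 - 502}\right)^{2} = \left(\left(-2\right) \left(- \frac{88}{29}\right) + \sqrt{-724}\right)^{2} = \left(\frac{176}{29} + 2 i \sqrt{181}\right)^{2}$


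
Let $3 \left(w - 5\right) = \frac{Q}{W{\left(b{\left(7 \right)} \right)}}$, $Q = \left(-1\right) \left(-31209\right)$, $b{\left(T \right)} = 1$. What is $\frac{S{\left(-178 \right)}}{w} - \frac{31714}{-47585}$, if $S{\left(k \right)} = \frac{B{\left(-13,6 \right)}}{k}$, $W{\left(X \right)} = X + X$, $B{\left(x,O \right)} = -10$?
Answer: $\frac{29391647348}{44099731845} \approx 0.66648$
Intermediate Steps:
$Q = 31209$
$W{\left(X \right)} = 2 X$
$S{\left(k \right)} = - \frac{10}{k}$
$w = \frac{10413}{2}$ ($w = 5 + \frac{31209 \frac{1}{2 \cdot 1}}{3} = 5 + \frac{31209 \cdot \frac{1}{2}}{3} = 5 + \frac{1}{3} \cdot \frac{31209}{2} = 5 + \frac{10403}{2} = \frac{10413}{2} \approx 5206.5$)
$\frac{S{\left(-178 \right)}}{w} - \frac{31714}{-47585} = \frac{\left(-10\right) \frac{1}{-178}}{\frac{10413}{2}} - \frac{31714}{-47585} = \left(-10\right) \left(- \frac{1}{178}\right) \frac{2}{10413} - - \frac{31714}{47585} = \frac{5}{89} \cdot \frac{2}{10413} + \frac{31714}{47585} = \frac{10}{926757} + \frac{31714}{47585} = \frac{29391647348}{44099731845}$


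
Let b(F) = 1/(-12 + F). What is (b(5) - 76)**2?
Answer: 284089/49 ≈ 5797.7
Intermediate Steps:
(b(5) - 76)**2 = (1/(-12 + 5) - 76)**2 = (1/(-7) - 76)**2 = (-1/7 - 76)**2 = (-533/7)**2 = 284089/49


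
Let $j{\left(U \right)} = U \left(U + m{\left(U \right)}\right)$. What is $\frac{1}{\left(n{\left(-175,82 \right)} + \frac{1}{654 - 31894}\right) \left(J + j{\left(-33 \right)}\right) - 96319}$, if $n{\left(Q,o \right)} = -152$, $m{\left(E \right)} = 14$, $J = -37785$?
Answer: $\frac{1420}{7883411429} \approx 1.8012 \cdot 10^{-7}$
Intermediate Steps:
$j{\left(U \right)} = U \left(14 + U\right)$ ($j{\left(U \right)} = U \left(U + 14\right) = U \left(14 + U\right)$)
$\frac{1}{\left(n{\left(-175,82 \right)} + \frac{1}{654 - 31894}\right) \left(J + j{\left(-33 \right)}\right) - 96319} = \frac{1}{\left(-152 + \frac{1}{654 - 31894}\right) \left(-37785 - 33 \left(14 - 33\right)\right) - 96319} = \frac{1}{\left(-152 + \frac{1}{-31240}\right) \left(-37785 - -627\right) - 96319} = \frac{1}{\left(-152 - \frac{1}{31240}\right) \left(-37785 + 627\right) - 96319} = \frac{1}{\left(- \frac{4748481}{31240}\right) \left(-37158\right) - 96319} = \frac{1}{\frac{8020184409}{1420} - 96319} = \frac{1}{\frac{7883411429}{1420}} = \frac{1420}{7883411429}$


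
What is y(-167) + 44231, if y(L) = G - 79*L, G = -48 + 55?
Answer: 57431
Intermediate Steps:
G = 7
y(L) = 7 - 79*L
y(-167) + 44231 = (7 - 79*(-167)) + 44231 = (7 + 13193) + 44231 = 13200 + 44231 = 57431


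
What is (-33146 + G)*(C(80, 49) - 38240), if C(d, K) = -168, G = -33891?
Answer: 2574757096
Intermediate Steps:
(-33146 + G)*(C(80, 49) - 38240) = (-33146 - 33891)*(-168 - 38240) = -67037*(-38408) = 2574757096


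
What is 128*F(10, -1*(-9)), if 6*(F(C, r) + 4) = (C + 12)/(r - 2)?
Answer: -9344/21 ≈ -444.95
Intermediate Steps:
F(C, r) = -4 + (12 + C)/(6*(-2 + r)) (F(C, r) = -4 + ((C + 12)/(r - 2))/6 = -4 + ((12 + C)/(-2 + r))/6 = -4 + (12 + C)/(6*(-2 + r)))
128*F(10, -1*(-9)) = 128*((60 + 10 - (-24)*(-9))/(6*(-2 - 1*(-9)))) = 128*((60 + 10 - 24*9)/(6*(-2 + 9))) = 128*((⅙)*(60 + 10 - 216)/7) = 128*((⅙)*(⅐)*(-146)) = 128*(-73/21) = -9344/21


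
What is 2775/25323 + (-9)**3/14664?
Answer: 2470237/41259608 ≈ 0.059871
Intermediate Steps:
2775/25323 + (-9)**3/14664 = 2775*(1/25323) - 729*1/14664 = 925/8441 - 243/4888 = 2470237/41259608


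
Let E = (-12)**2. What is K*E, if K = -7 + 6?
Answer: -144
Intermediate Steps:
E = 144
K = -1
K*E = -1*144 = -144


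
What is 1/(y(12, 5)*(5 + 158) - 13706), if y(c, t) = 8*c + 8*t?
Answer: 1/8462 ≈ 0.00011818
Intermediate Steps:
1/(y(12, 5)*(5 + 158) - 13706) = 1/((8*12 + 8*5)*(5 + 158) - 13706) = 1/((96 + 40)*163 - 13706) = 1/(136*163 - 13706) = 1/(22168 - 13706) = 1/8462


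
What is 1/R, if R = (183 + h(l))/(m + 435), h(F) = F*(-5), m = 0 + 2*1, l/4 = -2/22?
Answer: 253/107 ≈ 2.3645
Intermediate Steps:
l = -4/11 (l = 4*(-2/22) = 4*(-2*1/22) = 4*(-1/11) = -4/11 ≈ -0.36364)
m = 2 (m = 0 + 2 = 2)
h(F) = -5*F
R = 107/253 (R = (183 - 5*(-4/11))/(2 + 435) = (183 + 20/11)/437 = (2033/11)*(1/437) = 107/253 ≈ 0.42292)
1/R = 1/(107/253) = 253/107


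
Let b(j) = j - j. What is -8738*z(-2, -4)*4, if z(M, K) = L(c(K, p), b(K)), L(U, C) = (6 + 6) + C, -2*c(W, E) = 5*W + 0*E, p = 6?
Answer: -419424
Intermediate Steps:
b(j) = 0
c(W, E) = -5*W/2 (c(W, E) = -(5*W + 0*E)/2 = -(5*W + 0)/2 = -5*W/2)
L(U, C) = 12 + C
z(M, K) = 12 (z(M, K) = 12 + 0 = 12)
-8738*z(-2, -4)*4 = -104856*4 = -8738*48 = -419424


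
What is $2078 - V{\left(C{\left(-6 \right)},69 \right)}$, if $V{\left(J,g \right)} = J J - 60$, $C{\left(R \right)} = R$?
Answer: $2102$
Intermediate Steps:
$V{\left(J,g \right)} = -60 + J^{2}$ ($V{\left(J,g \right)} = J^{2} - 60 = -60 + J^{2}$)
$2078 - V{\left(C{\left(-6 \right)},69 \right)} = 2078 - \left(-60 + \left(-6\right)^{2}\right) = 2078 - \left(-60 + 36\right) = 2078 - -24 = 2078 + 24 = 2102$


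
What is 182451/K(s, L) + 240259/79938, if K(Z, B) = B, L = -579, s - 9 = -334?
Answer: -4815219359/15428034 ≈ -312.11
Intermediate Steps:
s = -325 (s = 9 - 334 = -325)
182451/K(s, L) + 240259/79938 = 182451/(-579) + 240259/79938 = 182451*(-1/579) + 240259*(1/79938) = -60817/193 + 240259/79938 = -4815219359/15428034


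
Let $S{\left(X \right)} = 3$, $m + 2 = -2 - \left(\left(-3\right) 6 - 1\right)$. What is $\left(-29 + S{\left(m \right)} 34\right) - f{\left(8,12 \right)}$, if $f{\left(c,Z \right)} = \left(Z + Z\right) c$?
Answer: $-119$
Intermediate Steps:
$m = 15$ ($m = -2 - \left(1 - 18\right) = -2 - -17 = -2 + \left(-2 + 19\right) = -2 + 17 = 15$)
$f{\left(c,Z \right)} = 2 Z c$
$\left(-29 + S{\left(m \right)} 34\right) - f{\left(8,12 \right)} = \left(-29 + 3 \cdot 34\right) - 2 \cdot 12 \cdot 8 = \left(-29 + 102\right) - 192 = 73 - 192 = -119$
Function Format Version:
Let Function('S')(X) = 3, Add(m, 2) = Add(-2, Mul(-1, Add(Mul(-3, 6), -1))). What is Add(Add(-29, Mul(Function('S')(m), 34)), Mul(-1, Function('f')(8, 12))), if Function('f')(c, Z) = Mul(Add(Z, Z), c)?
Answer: -119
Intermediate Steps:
m = 15 (m = Add(-2, Add(-2, Mul(-1, Add(Mul(-3, 6), -1)))) = Add(-2, Add(-2, Mul(-1, Add(-18, -1)))) = Add(-2, Add(-2, Mul(-1, -19))) = Add(-2, Add(-2, 19)) = Add(-2, 17) = 15)
Function('f')(c, Z) = Mul(2, Z, c) (Function('f')(c, Z) = Mul(Mul(2, Z), c) = Mul(2, Z, c))
Add(Add(-29, Mul(Function('S')(m), 34)), Mul(-1, Function('f')(8, 12))) = Add(Add(-29, Mul(3, 34)), Mul(-1, Mul(2, 12, 8))) = Add(Add(-29, 102), Mul(-1, 192)) = Add(73, -192) = -119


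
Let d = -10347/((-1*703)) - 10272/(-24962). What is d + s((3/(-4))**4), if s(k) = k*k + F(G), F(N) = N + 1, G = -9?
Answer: 4157392554079/575022235648 ≈ 7.2300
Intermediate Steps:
F(N) = 1 + N
d = 132751515/8774143 (d = -10347/(-703) - 10272*(-1/24962) = -10347*(-1/703) + 5136/12481 = 10347/703 + 5136/12481 = 132751515/8774143 ≈ 15.130)
s(k) = -8 + k**2 (s(k) = k*k + (1 - 9) = k**2 - 8 = -8 + k**2)
d + s((3/(-4))**4) = 132751515/8774143 + (-8 + ((3/(-4))**4)**2) = 132751515/8774143 + (-8 + ((3*(-1/4))**4)**2) = 132751515/8774143 + (-8 + ((-3/4)**4)**2) = 132751515/8774143 + (-8 + (81/256)**2) = 132751515/8774143 + (-8 + 6561/65536) = 132751515/8774143 - 517727/65536 = 4157392554079/575022235648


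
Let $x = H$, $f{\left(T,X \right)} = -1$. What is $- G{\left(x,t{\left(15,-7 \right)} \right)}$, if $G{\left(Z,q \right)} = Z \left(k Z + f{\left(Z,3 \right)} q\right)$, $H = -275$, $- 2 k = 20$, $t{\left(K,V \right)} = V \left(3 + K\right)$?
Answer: $790900$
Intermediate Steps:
$k = -10$ ($k = \left(- \frac{1}{2}\right) 20 = -10$)
$x = -275$
$G{\left(Z,q \right)} = Z \left(- q - 10 Z\right)$ ($G{\left(Z,q \right)} = Z \left(- 10 Z - q\right) = Z \left(- q - 10 Z\right)$)
$- G{\left(x,t{\left(15,-7 \right)} \right)} = - \left(-275\right) \left(- \left(-7\right) \left(3 + 15\right) - -2750\right) = - \left(-275\right) \left(- \left(-7\right) 18 + 2750\right) = - \left(-275\right) \left(\left(-1\right) \left(-126\right) + 2750\right) = - \left(-275\right) \left(126 + 2750\right) = - \left(-275\right) 2876 = \left(-1\right) \left(-790900\right) = 790900$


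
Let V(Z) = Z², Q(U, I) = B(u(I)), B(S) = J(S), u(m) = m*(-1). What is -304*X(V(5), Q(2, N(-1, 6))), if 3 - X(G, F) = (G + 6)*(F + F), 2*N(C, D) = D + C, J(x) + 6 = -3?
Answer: -170544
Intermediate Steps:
J(x) = -9 (J(x) = -6 - 3 = -9)
N(C, D) = C/2 + D/2 (N(C, D) = (D + C)/2 = (C + D)/2 = C/2 + D/2)
u(m) = -m
B(S) = -9
Q(U, I) = -9
X(G, F) = 3 - 2*F*(6 + G) (X(G, F) = 3 - (G + 6)*(F + F) = 3 - (6 + G)*2*F = 3 - 2*F*(6 + G))
-304*X(V(5), Q(2, N(-1, 6))) = -304*(3 - 12*(-9) - 2*(-9)*5²) = -304*(3 + 108 - 2*(-9)*25) = -304*(3 + 108 + 450) = -304*561 = -170544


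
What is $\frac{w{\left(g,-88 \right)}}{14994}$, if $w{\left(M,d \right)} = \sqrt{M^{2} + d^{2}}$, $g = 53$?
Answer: $\frac{\sqrt{10553}}{14994} \approx 0.0068513$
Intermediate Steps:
$\frac{w{\left(g,-88 \right)}}{14994} = \frac{\sqrt{53^{2} + \left(-88\right)^{2}}}{14994} = \sqrt{2809 + 7744} \cdot \frac{1}{14994} = \sqrt{10553} \cdot \frac{1}{14994} = \frac{\sqrt{10553}}{14994}$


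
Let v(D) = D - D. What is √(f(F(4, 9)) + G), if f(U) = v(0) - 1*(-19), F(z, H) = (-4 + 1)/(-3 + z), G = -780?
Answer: I*√761 ≈ 27.586*I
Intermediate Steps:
v(D) = 0
F(z, H) = -3/(-3 + z)
f(U) = 19 (f(U) = 0 - 1*(-19) = 0 + 19 = 19)
√(f(F(4, 9)) + G) = √(19 - 780) = √(-761) = I*√761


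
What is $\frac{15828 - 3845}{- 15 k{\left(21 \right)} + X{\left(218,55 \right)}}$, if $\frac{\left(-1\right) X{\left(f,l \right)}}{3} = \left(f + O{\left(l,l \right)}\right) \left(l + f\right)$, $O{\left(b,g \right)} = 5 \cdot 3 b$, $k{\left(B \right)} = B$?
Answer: $- \frac{11983}{854532} \approx -0.014023$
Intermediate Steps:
$O{\left(b,g \right)} = 15 b$
$X{\left(f,l \right)} = - 3 \left(f + l\right) \left(f + 15 l\right)$ ($X{\left(f,l \right)} = - 3 \left(f + 15 l\right) \left(l + f\right) = - 3 \left(f + 15 l\right) \left(f + l\right) = - 3 \left(f + l\right) \left(f + 15 l\right)$)
$\frac{15828 - 3845}{- 15 k{\left(21 \right)} + X{\left(218,55 \right)}} = \frac{15828 - 3845}{\left(-15\right) 21 - \left(136125 + 142572 + 575520\right)} = \frac{11983}{-315 - 854217} = \frac{11983}{-854532} = 11983 \left(- \frac{1}{854532}\right) = - \frac{11983}{854532}$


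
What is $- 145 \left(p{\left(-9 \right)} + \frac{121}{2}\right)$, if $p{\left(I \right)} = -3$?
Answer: $- \frac{16675}{2} \approx -8337.5$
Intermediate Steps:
$- 145 \left(p{\left(-9 \right)} + \frac{121}{2}\right) = - 145 \left(-3 + \frac{121}{2}\right) = \left(-145\right) \frac{115}{2} = - \frac{16675}{2}$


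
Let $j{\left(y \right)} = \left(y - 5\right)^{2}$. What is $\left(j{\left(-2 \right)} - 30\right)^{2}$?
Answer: $361$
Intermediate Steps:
$j{\left(y \right)} = \left(-5 + y\right)^{2}$
$\left(j{\left(-2 \right)} - 30\right)^{2} = \left(\left(-5 - 2\right)^{2} - 30\right)^{2} = \left(\left(-7\right)^{2} - 30\right)^{2} = \left(49 - 30\right)^{2} = 19^{2} = 361$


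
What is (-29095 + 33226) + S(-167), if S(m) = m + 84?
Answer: 4048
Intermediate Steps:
S(m) = 84 + m
(-29095 + 33226) + S(-167) = (-29095 + 33226) + (84 - 167) = 4131 - 83 = 4048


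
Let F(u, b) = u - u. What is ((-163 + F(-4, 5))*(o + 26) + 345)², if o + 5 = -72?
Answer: 74960964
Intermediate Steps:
F(u, b) = 0
o = -77 (o = -5 - 72 = -77)
((-163 + F(-4, 5))*(o + 26) + 345)² = ((-163 + 0)*(-77 + 26) + 345)² = (-163*(-51) + 345)² = (8313 + 345)² = 8658² = 74960964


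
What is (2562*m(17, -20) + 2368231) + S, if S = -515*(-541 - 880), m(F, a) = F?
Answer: 3143600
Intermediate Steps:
S = 731815 (S = -515*(-1421) = 731815)
(2562*m(17, -20) + 2368231) + S = (2562*17 + 2368231) + 731815 = (43554 + 2368231) + 731815 = 2411785 + 731815 = 3143600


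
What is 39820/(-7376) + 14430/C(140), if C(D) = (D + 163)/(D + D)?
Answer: 2482493745/186244 ≈ 13329.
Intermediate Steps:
C(D) = (163 + D)/(2*D) (C(D) = (163 + D)/((2*D)) = (163 + D)*(1/(2*D)) = (163 + D)/(2*D))
39820/(-7376) + 14430/C(140) = 39820/(-7376) + 14430/(((1/2)*(163 + 140)/140)) = 39820*(-1/7376) + 14430/(((1/2)*(1/140)*303)) = -9955/1844 + 14430/(303/280) = -9955/1844 + 14430*(280/303) = -9955/1844 + 1346800/101 = 2482493745/186244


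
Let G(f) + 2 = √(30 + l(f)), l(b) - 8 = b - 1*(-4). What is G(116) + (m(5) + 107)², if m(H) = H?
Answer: 12542 + √158 ≈ 12555.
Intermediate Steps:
l(b) = 12 + b (l(b) = 8 + (b - 1*(-4)) = 8 + (b + 4) = 8 + (4 + b) = 12 + b)
G(f) = -2 + √(42 + f) (G(f) = -2 + √(30 + (12 + f)) = -2 + √(42 + f))
G(116) + (m(5) + 107)² = (-2 + √(42 + 116)) + (5 + 107)² = (-2 + √158) + 112² = (-2 + √158) + 12544 = 12542 + √158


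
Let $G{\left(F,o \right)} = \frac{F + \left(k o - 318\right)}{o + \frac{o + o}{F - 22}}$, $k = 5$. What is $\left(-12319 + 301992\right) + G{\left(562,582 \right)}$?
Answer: $\frac{7614776081}{26287} \approx 2.8968 \cdot 10^{5}$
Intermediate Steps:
$G{\left(F,o \right)} = \frac{-318 + F + 5 o}{o + \frac{2 o}{-22 + F}}$ ($G{\left(F,o \right)} = \frac{F + \left(5 o - 318\right)}{o + \frac{o + o}{F - 22}} = \frac{F + \left(-318 + 5 o\right)}{o + \frac{2 o}{-22 + F}} = \frac{-318 + F + 5 o}{o + \frac{2 o}{-22 + F}}$)
$\left(-12319 + 301992\right) + G{\left(562,582 \right)} = \left(-12319 + 301992\right) + \frac{6996 + 562^{2} - 191080 - 64020 + 5 \cdot 562 \cdot 582}{582 \left(-20 + 562\right)} = 289673 + \frac{6996 + 315844 - 191080 - 64020 + 1635420}{582 \cdot 542} = 289673 + \frac{1}{582} \cdot \frac{1}{542} \cdot 1703160 = 289673 + \frac{141930}{26287} = \frac{7614776081}{26287}$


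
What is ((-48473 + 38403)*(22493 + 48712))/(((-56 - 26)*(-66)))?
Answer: -119505725/902 ≈ -1.3249e+5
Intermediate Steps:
((-48473 + 38403)*(22493 + 48712))/(((-56 - 26)*(-66))) = (-10070*71205)/((-82*(-66))) = -717034350/5412 = -717034350*1/5412 = -119505725/902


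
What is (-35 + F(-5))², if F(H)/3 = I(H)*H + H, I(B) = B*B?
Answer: 180625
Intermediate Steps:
I(B) = B²
F(H) = 3*H + 3*H³ (F(H) = 3*(H²*H + H) = 3*(H³ + H) = 3*(H + H³) = 3*H + 3*H³)
(-35 + F(-5))² = (-35 + 3*(-5)*(1 + (-5)²))² = (-35 + 3*(-5)*(1 + 25))² = (-35 + 3*(-5)*26)² = (-35 - 390)² = (-425)² = 180625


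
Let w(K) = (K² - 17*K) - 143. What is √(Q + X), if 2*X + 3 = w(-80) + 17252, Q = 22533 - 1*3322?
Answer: 6*√879 ≈ 177.89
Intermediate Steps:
w(K) = -143 + K² - 17*K
Q = 19211 (Q = 22533 - 3322 = 19211)
X = 12433 (X = -3/2 + ((-143 + (-80)² - 17*(-80)) + 17252)/2 = -3/2 + ((-143 + 6400 + 1360) + 17252)/2 = -3/2 + (7617 + 17252)/2 = -3/2 + (½)*24869 = -3/2 + 24869/2 = 12433)
√(Q + X) = √(19211 + 12433) = √31644 = 6*√879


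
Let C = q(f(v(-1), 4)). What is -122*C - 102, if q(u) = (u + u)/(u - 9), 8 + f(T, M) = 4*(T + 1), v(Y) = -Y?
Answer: -102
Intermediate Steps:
f(T, M) = -4 + 4*T (f(T, M) = -8 + 4*(T + 1) = -8 + 4*(1 + T) = -8 + (4 + 4*T) = -4 + 4*T)
q(u) = 2*u/(-9 + u) (q(u) = (2*u)/(-9 + u) = 2*u/(-9 + u))
C = 0 (C = 2*(-4 + 4*(-1*(-1)))/(-9 + (-4 + 4*(-1*(-1)))) = 2*(-4 + 4*1)/(-9 + (-4 + 4*1)) = 2*(-4 + 4)/(-9 + (-4 + 4)) = 2*0/(-9 + 0) = 2*0/(-9) = 2*0*(-1/9) = 0)
-122*C - 102 = -122*0 - 102 = 0 - 102 = -102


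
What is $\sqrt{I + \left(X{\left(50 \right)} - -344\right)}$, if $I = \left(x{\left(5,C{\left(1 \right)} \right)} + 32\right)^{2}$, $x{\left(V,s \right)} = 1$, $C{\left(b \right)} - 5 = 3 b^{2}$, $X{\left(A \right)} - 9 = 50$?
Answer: $2 \sqrt{373} \approx 38.626$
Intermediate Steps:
$X{\left(A \right)} = 59$ ($X{\left(A \right)} = 9 + 50 = 59$)
$C{\left(b \right)} = 5 + 3 b^{2}$
$I = 1089$ ($I = \left(1 + 32\right)^{2} = 33^{2} = 1089$)
$\sqrt{I + \left(X{\left(50 \right)} - -344\right)} = \sqrt{1089 + \left(59 - -344\right)} = \sqrt{1089 + \left(59 + 344\right)} = \sqrt{1089 + 403} = \sqrt{1492} = 2 \sqrt{373}$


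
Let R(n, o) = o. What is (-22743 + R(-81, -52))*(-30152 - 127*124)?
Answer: 1046290500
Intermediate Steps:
(-22743 + R(-81, -52))*(-30152 - 127*124) = (-22743 - 52)*(-30152 - 127*124) = -22795*(-30152 - 15748) = -22795*(-45900) = 1046290500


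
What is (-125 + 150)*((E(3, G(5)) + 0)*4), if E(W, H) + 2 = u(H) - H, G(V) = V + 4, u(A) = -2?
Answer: -1300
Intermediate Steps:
G(V) = 4 + V
E(W, H) = -4 - H (E(W, H) = -2 + (-2 - H) = -4 - H)
(-125 + 150)*((E(3, G(5)) + 0)*4) = (-125 + 150)*(((-4 - (4 + 5)) + 0)*4) = 25*(((-4 - 1*9) + 0)*4) = 25*(((-4 - 9) + 0)*4) = 25*((-13 + 0)*4) = 25*(-13*4) = 25*(-52) = -1300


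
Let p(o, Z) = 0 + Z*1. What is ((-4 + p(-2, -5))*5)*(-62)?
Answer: 2790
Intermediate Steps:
p(o, Z) = Z (p(o, Z) = 0 + Z = Z)
((-4 + p(-2, -5))*5)*(-62) = ((-4 - 5)*5)*(-62) = -9*5*(-62) = -45*(-62) = 2790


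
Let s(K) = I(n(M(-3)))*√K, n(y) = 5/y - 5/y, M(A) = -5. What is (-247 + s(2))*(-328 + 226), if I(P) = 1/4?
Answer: 25194 - 51*√2/2 ≈ 25158.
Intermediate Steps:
n(y) = 0
I(P) = ¼
s(K) = √K/4
(-247 + s(2))*(-328 + 226) = (-247 + √2/4)*(-328 + 226) = (-247 + √2/4)*(-102) = 25194 - 51*√2/2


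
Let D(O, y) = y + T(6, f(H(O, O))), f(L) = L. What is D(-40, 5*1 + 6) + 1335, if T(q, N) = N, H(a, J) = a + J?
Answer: 1266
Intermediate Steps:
H(a, J) = J + a
D(O, y) = y + 2*O (D(O, y) = y + (O + O) = y + 2*O)
D(-40, 5*1 + 6) + 1335 = ((5*1 + 6) + 2*(-40)) + 1335 = ((5 + 6) - 80) + 1335 = (11 - 80) + 1335 = -69 + 1335 = 1266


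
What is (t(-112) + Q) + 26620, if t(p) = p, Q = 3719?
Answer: 30227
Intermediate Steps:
(t(-112) + Q) + 26620 = (-112 + 3719) + 26620 = 3607 + 26620 = 30227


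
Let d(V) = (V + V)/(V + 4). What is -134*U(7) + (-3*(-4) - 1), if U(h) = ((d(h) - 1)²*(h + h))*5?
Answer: -83089/121 ≈ -686.69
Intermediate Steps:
d(V) = 2*V/(4 + V) (d(V) = (2*V)/(4 + V) = 2*V/(4 + V))
U(h) = 10*h*(-1 + 2*h/(4 + h))² (U(h) = ((2*h/(4 + h) - 1)²*(h + h))*5 = ((-1 + 2*h/(4 + h))²*(2*h))*5 = (2*h*(-1 + 2*h/(4 + h))²)*5 = 10*h*(-1 + 2*h/(4 + h))²)
-134*U(7) + (-3*(-4) - 1) = -1340*7*(-4 + 7)²/(4 + 7)² + (-3*(-4) - 1) = -1340*7*3²/11² + (12 - 1) = -1340*7*9/121 + 11 = -134*630/121 + 11 = -84420/121 + 11 = -83089/121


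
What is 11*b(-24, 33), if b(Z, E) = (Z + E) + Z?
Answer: -165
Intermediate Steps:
b(Z, E) = E + 2*Z (b(Z, E) = (E + Z) + Z = E + 2*Z)
11*b(-24, 33) = 11*(33 + 2*(-24)) = 11*(33 - 48) = 11*(-15) = -165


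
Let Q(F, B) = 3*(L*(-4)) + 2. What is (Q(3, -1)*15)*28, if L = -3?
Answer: 15960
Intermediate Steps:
Q(F, B) = 38 (Q(F, B) = 3*(-3*(-4)) + 2 = 3*12 + 2 = 36 + 2 = 38)
(Q(3, -1)*15)*28 = (38*15)*28 = 570*28 = 15960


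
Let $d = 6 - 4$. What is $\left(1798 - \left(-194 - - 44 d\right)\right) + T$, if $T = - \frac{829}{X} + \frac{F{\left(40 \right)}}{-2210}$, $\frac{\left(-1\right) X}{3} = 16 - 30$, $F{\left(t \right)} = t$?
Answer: $\frac{17489551}{9282} \approx 1884.2$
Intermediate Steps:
$X = 42$ ($X = - 3 \left(16 - 30\right) = \left(-3\right) \left(-14\right) = 42$)
$d = 2$ ($d = 6 - 4 = 2$)
$T = - \frac{183377}{9282}$ ($T = - \frac{829}{42} + \frac{40}{-2210} = \left(-829\right) \frac{1}{42} + 40 \left(- \frac{1}{2210}\right) = - \frac{829}{42} - \frac{4}{221} = - \frac{183377}{9282} \approx -19.756$)
$\left(1798 - \left(-194 - - 44 d\right)\right) + T = \left(1798 - \left(-194 - \left(-44\right) 2\right)\right) - \frac{183377}{9282} = \left(1798 - \left(-194 - -88\right)\right) - \frac{183377}{9282} = \left(1798 - \left(-194 + 88\right)\right) - \frac{183377}{9282} = \left(1798 - -106\right) - \frac{183377}{9282} = \left(1798 + 106\right) - \frac{183377}{9282} = 1904 - \frac{183377}{9282} = \frac{17489551}{9282}$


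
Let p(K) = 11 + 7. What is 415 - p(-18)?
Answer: 397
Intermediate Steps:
p(K) = 18
415 - p(-18) = 415 - 1*18 = 415 - 18 = 397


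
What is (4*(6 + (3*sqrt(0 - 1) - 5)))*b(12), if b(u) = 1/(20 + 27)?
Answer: 4/47 + 12*I/47 ≈ 0.085106 + 0.25532*I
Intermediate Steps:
b(u) = 1/47
(4*(6 + (3*sqrt(0 - 1) - 5)))*b(12) = (4*(6 + (3*sqrt(0 - 1) - 5)))*(1/47) = (4*(6 + (3*sqrt(-1) - 5)))*(1/47) = (4*(6 + (3*I - 5)))*(1/47) = (4*(6 + (-5 + 3*I)))*(1/47) = (4*(1 + 3*I))*(1/47) = (4 + 12*I)*(1/47) = 4/47 + 12*I/47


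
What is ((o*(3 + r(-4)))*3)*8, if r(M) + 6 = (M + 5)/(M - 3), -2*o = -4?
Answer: -1056/7 ≈ -150.86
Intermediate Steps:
o = 2 (o = -1/2*(-4) = 2)
r(M) = -6 + (5 + M)/(-3 + M) (r(M) = -6 + (M + 5)/(M - 3) = -6 + (5 + M)/(-3 + M))
((o*(3 + r(-4)))*3)*8 = ((2*(3 + (23 - 5*(-4))/(-3 - 4)))*3)*8 = ((2*(3 + (23 + 20)/(-7)))*3)*8 = ((2*(3 - 1/7*43))*3)*8 = ((2*(3 - 43/7))*3)*8 = ((2*(-22/7))*3)*8 = -44/7*3*8 = -132/7*8 = -1056/7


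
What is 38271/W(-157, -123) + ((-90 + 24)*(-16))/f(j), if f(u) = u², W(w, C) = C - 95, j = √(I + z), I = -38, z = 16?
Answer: -48735/218 ≈ -223.55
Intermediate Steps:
j = I*√22 (j = √(-38 + 16) = √(-22) = I*√22 ≈ 4.6904*I)
W(w, C) = -95 + C
38271/W(-157, -123) + ((-90 + 24)*(-16))/f(j) = 38271/(-95 - 123) + ((-90 + 24)*(-16))/((I*√22)²) = 38271/(-218) - 66*(-16)/(-22) = 38271*(-1/218) + 1056*(-1/22) = -38271/218 - 48 = -48735/218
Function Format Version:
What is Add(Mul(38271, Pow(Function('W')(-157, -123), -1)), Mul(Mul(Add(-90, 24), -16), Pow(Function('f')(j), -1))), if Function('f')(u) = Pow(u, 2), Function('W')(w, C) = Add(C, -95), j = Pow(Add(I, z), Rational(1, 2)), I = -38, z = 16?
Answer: Rational(-48735, 218) ≈ -223.55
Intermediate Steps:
j = Mul(I, Pow(22, Rational(1, 2))) (j = Pow(Add(-38, 16), Rational(1, 2)) = Pow(-22, Rational(1, 2)) = Mul(I, Pow(22, Rational(1, 2))) ≈ Mul(4.6904, I))
Function('W')(w, C) = Add(-95, C)
Add(Mul(38271, Pow(Function('W')(-157, -123), -1)), Mul(Mul(Add(-90, 24), -16), Pow(Function('f')(j), -1))) = Add(Mul(38271, Pow(Add(-95, -123), -1)), Mul(Mul(Add(-90, 24), -16), Pow(Pow(Mul(I, Pow(22, Rational(1, 2))), 2), -1))) = Add(Mul(38271, Pow(-218, -1)), Mul(Mul(-66, -16), Pow(-22, -1))) = Add(Mul(38271, Rational(-1, 218)), Mul(1056, Rational(-1, 22))) = Add(Rational(-38271, 218), -48) = Rational(-48735, 218)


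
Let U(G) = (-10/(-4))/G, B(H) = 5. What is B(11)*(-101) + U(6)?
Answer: -6055/12 ≈ -504.58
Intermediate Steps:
U(G) = 5/(2*G) (U(G) = (-10*(-¼))/G = 5/(2*G))
B(11)*(-101) + U(6) = 5*(-101) + (5/2)/6 = -505 + (5/2)*(⅙) = -505 + 5/12 = -6055/12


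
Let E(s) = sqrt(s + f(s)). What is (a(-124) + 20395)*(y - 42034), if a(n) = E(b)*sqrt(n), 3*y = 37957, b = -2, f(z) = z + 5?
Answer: -1797717275/3 - 176290*I*sqrt(31)/3 ≈ -5.9924e+8 - 3.2718e+5*I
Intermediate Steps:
f(z) = 5 + z
y = 37957/3 (y = (1/3)*37957 = 37957/3 ≈ 12652.)
E(s) = sqrt(5 + 2*s) (E(s) = sqrt(s + (5 + s)) = sqrt(5 + 2*s))
a(n) = sqrt(n) (a(n) = sqrt(5 + 2*(-2))*sqrt(n) = sqrt(5 - 4)*sqrt(n) = sqrt(1)*sqrt(n) = 1*sqrt(n) = sqrt(n))
(a(-124) + 20395)*(y - 42034) = (sqrt(-124) + 20395)*(37957/3 - 42034) = (2*I*sqrt(31) + 20395)*(-88145/3) = (20395 + 2*I*sqrt(31))*(-88145/3) = -1797717275/3 - 176290*I*sqrt(31)/3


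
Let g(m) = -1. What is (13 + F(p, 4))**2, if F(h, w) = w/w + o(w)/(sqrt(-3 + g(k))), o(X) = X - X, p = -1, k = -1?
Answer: 196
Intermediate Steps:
o(X) = 0
F(h, w) = 1 (F(h, w) = w/w + 0/(sqrt(-3 - 1)) = 1 + 0/(sqrt(-4)) = 1 + 0/((2*I)) = 1 + 0*(-I/2) = 1 + 0 = 1)
(13 + F(p, 4))**2 = (13 + 1)**2 = 14**2 = 196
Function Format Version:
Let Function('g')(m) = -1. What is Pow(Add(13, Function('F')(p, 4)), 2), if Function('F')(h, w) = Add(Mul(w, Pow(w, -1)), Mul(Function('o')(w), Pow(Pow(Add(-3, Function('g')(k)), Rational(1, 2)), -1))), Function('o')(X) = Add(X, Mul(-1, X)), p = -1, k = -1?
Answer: 196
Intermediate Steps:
Function('o')(X) = 0
Function('F')(h, w) = 1 (Function('F')(h, w) = Add(Mul(w, Pow(w, -1)), Mul(0, Pow(Pow(Add(-3, -1), Rational(1, 2)), -1))) = Add(1, Mul(0, Pow(Pow(-4, Rational(1, 2)), -1))) = Add(1, Mul(0, Pow(Mul(2, I), -1))) = Add(1, Mul(0, Mul(Rational(-1, 2), I))) = Add(1, 0) = 1)
Pow(Add(13, Function('F')(p, 4)), 2) = Pow(Add(13, 1), 2) = Pow(14, 2) = 196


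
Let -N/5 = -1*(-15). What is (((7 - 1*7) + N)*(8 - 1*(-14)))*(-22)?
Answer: 36300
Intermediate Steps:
N = -75 (N = -(-5)*(-15) = -5*15 = -75)
(((7 - 1*7) + N)*(8 - 1*(-14)))*(-22) = (((7 - 1*7) - 75)*(8 - 1*(-14)))*(-22) = (((7 - 7) - 75)*(8 + 14))*(-22) = ((0 - 75)*22)*(-22) = -75*22*(-22) = -1650*(-22) = 36300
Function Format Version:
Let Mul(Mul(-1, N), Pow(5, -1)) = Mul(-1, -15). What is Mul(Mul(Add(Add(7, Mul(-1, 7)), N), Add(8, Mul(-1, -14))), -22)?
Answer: 36300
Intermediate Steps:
N = -75 (N = Mul(-5, Mul(-1, -15)) = Mul(-5, 15) = -75)
Mul(Mul(Add(Add(7, Mul(-1, 7)), N), Add(8, Mul(-1, -14))), -22) = Mul(Mul(Add(Add(7, Mul(-1, 7)), -75), Add(8, Mul(-1, -14))), -22) = Mul(Mul(Add(Add(7, -7), -75), Add(8, 14)), -22) = Mul(Mul(Add(0, -75), 22), -22) = Mul(Mul(-75, 22), -22) = Mul(-1650, -22) = 36300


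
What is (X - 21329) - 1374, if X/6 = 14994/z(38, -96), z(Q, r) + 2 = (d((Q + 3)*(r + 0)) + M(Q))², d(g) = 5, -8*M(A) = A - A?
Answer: -432205/23 ≈ -18792.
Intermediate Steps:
M(A) = 0 (M(A) = -(A - A)/8 = -⅛*0 = 0)
z(Q, r) = 23 (z(Q, r) = -2 + (5 + 0)² = -2 + 5² = -2 + 25 = 23)
X = 89964/23 (X = 6*(14994/23) = 89964/23 ≈ 3911.5)
(X - 21329) - 1374 = (89964/23 - 21329) - 1374 = -400603/23 - 1374 = -432205/23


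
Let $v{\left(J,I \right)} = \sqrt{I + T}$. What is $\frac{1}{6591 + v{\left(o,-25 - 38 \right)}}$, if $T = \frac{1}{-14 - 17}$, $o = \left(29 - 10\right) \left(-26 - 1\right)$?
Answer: $\frac{204321}{1346681665} - \frac{i \sqrt{60574}}{1346681665} \approx 0.00015172 - 1.8276 \cdot 10^{-7} i$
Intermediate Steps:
$o = -513$ ($o = 19 \left(-27\right) = -513$)
$T = - \frac{1}{31}$ ($T = \frac{1}{-31} = - \frac{1}{31} \approx -0.032258$)
$v{\left(J,I \right)} = \sqrt{- \frac{1}{31} + I}$ ($v{\left(J,I \right)} = \sqrt{I - \frac{1}{31}} = \sqrt{- \frac{1}{31} + I}$)
$\frac{1}{6591 + v{\left(o,-25 - 38 \right)}} = \frac{1}{6591 + \frac{\sqrt{-31 + 961 \left(-25 - 38\right)}}{31}} = \frac{1}{6591 + \frac{\sqrt{-31 + 961 \left(-63\right)}}{31}} = \frac{1}{6591 + \frac{\sqrt{-31 - 60543}}{31}} = \frac{1}{6591 + \frac{\sqrt{-60574}}{31}} = \frac{1}{6591 + \frac{i \sqrt{60574}}{31}}$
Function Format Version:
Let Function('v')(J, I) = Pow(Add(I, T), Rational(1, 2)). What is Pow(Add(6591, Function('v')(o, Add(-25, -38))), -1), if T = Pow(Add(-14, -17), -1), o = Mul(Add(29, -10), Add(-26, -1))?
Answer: Add(Rational(204321, 1346681665), Mul(Rational(-1, 1346681665), I, Pow(60574, Rational(1, 2)))) ≈ Add(0.00015172, Mul(-1.8276e-7, I))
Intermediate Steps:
o = -513 (o = Mul(19, -27) = -513)
T = Rational(-1, 31) (T = Pow(-31, -1) = Rational(-1, 31) ≈ -0.032258)
Function('v')(J, I) = Pow(Add(Rational(-1, 31), I), Rational(1, 2)) (Function('v')(J, I) = Pow(Add(I, Rational(-1, 31)), Rational(1, 2)) = Pow(Add(Rational(-1, 31), I), Rational(1, 2)))
Pow(Add(6591, Function('v')(o, Add(-25, -38))), -1) = Pow(Add(6591, Mul(Rational(1, 31), Pow(Add(-31, Mul(961, Add(-25, -38))), Rational(1, 2)))), -1) = Pow(Add(6591, Mul(Rational(1, 31), Pow(Add(-31, Mul(961, -63)), Rational(1, 2)))), -1) = Pow(Add(6591, Mul(Rational(1, 31), Pow(Add(-31, -60543), Rational(1, 2)))), -1) = Pow(Add(6591, Mul(Rational(1, 31), Pow(-60574, Rational(1, 2)))), -1) = Pow(Add(6591, Mul(Rational(1, 31), Mul(I, Pow(60574, Rational(1, 2))))), -1) = Pow(Add(6591, Mul(Rational(1, 31), I, Pow(60574, Rational(1, 2)))), -1)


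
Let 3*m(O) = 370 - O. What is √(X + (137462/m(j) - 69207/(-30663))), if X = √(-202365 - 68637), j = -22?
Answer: √(21586958229117 + 634752677916*I*√282)/143094 ≈ 33.392 + 7.795*I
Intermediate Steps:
X = 31*I*√282 (X = √(-271002) = 31*I*√282 ≈ 520.58*I)
m(O) = 370/3 - O/3 (m(O) = (370 - O)/3 = 370/3 - O/3)
√(X + (137462/m(j) - 69207/(-30663))) = √(31*I*√282 + (137462/(370/3 - ⅓*(-22)) - 69207/(-30663))) = √(31*I*√282 + (137462/(370/3 + 22/3) - 69207*(-1/30663))) = √(31*I*√282 + (137462/(392/3) + 23069/10221)) = √(31*I*√282 + (137462*(3/392) + 23069/10221)) = √(31*I*√282 + (206193/196 + 23069/10221)) = √(31*I*√282 + 2112020177/2003316) = √(2112020177/2003316 + 31*I*√282)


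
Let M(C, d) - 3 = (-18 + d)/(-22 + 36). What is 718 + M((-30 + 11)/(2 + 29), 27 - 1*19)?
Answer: 5042/7 ≈ 720.29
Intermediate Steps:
M(C, d) = 12/7 + d/14 (M(C, d) = 3 + (-18 + d)/(-22 + 36) = 3 + (-18 + d)/14 = 3 + (-18 + d)*(1/14) = 3 + (-9/7 + d/14) = 12/7 + d/14)
718 + M((-30 + 11)/(2 + 29), 27 - 1*19) = 718 + (12/7 + (27 - 1*19)/14) = 718 + (12/7 + (27 - 19)/14) = 718 + (12/7 + (1/14)*8) = 718 + (12/7 + 4/7) = 718 + 16/7 = 5042/7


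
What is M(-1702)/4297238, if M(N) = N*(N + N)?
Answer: 2896804/2148619 ≈ 1.3482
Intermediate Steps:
M(N) = 2*N**2 (M(N) = N*(2*N) = 2*N**2)
M(-1702)/4297238 = (2*(-1702)**2)/4297238 = (2*2896804)*(1/4297238) = 5793608*(1/4297238) = 2896804/2148619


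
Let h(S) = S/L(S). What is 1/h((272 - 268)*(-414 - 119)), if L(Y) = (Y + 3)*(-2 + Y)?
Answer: -2271643/1066 ≈ -2131.0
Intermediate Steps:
L(Y) = (-2 + Y)*(3 + Y) (L(Y) = (3 + Y)*(-2 + Y) = (-2 + Y)*(3 + Y))
h(S) = S/(-6 + S + S**2)
1/h((272 - 268)*(-414 - 119)) = 1/(((272 - 268)*(-414 - 119))/(-6 + (272 - 268)*(-414 - 119) + ((272 - 268)*(-414 - 119))**2)) = 1/((4*(-533))/(-6 + 4*(-533) + (4*(-533))**2)) = 1/(-2132/(-6 - 2132 + (-2132)**2)) = 1/(-2132/(-6 - 2132 + 4545424)) = 1/(-2132/4543286) = 1/(-2132*1/4543286) = 1/(-1066/2271643) = -2271643/1066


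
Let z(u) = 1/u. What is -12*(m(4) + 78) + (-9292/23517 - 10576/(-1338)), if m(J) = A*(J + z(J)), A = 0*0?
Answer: -4869275860/5244291 ≈ -928.49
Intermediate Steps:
A = 0
m(J) = 0 (m(J) = 0*(J + 1/J) = 0)
-12*(m(4) + 78) + (-9292/23517 - 10576/(-1338)) = -12*(0 + 78) + (-9292/23517 - 10576/(-1338)) = -12*78 + (-9292*1/23517 - 10576*(-1/1338)) = -936 + (-9292/23517 + 5288/669) = -936 + 39380516/5244291 = -4869275860/5244291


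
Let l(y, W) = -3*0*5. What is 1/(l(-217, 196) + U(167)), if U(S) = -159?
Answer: -1/159 ≈ -0.0062893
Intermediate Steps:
l(y, W) = 0 (l(y, W) = 0*5 = 0)
1/(l(-217, 196) + U(167)) = 1/(0 - 159) = 1/(-159) = -1/159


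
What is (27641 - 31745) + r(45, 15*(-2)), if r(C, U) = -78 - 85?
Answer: -4267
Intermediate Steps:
r(C, U) = -163
(27641 - 31745) + r(45, 15*(-2)) = (27641 - 31745) - 163 = -4104 - 163 = -4267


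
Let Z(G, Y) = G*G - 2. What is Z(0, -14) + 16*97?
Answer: 1550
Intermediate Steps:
Z(G, Y) = -2 + G² (Z(G, Y) = G² - 2 = -2 + G²)
Z(0, -14) + 16*97 = (-2 + 0²) + 16*97 = (-2 + 0) + 1552 = -2 + 1552 = 1550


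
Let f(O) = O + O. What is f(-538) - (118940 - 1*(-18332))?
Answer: -138348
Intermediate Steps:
f(O) = 2*O
f(-538) - (118940 - 1*(-18332)) = 2*(-538) - (118940 - 1*(-18332)) = -1076 - (118940 + 18332) = -1076 - 1*137272 = -1076 - 137272 = -138348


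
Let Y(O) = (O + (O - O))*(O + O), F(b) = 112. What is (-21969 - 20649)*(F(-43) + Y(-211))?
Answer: -3799565172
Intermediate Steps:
Y(O) = 2*O² (Y(O) = (O + 0)*(2*O) = O*(2*O) = 2*O²)
(-21969 - 20649)*(F(-43) + Y(-211)) = (-21969 - 20649)*(112 + 2*(-211)²) = -42618*(112 + 2*44521) = -42618*(112 + 89042) = -42618*89154 = -3799565172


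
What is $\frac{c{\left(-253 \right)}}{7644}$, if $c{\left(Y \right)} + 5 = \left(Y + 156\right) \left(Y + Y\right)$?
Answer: $\frac{2337}{364} \approx 6.4203$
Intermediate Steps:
$c{\left(Y \right)} = -5 + 2 Y \left(156 + Y\right)$ ($c{\left(Y \right)} = -5 + \left(Y + 156\right) \left(Y + Y\right) = -5 + \left(156 + Y\right) 2 Y = -5 + 2 Y \left(156 + Y\right)$)
$\frac{c{\left(-253 \right)}}{7644} = \frac{-5 + 2 \left(-253\right)^{2} + 312 \left(-253\right)}{7644} = \left(-5 + 2 \cdot 64009 - 78936\right) \frac{1}{7644} = \left(-5 + 128018 - 78936\right) \frac{1}{7644} = 49077 \cdot \frac{1}{7644} = \frac{2337}{364}$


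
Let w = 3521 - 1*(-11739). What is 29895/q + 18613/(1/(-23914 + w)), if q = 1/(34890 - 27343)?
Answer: 64540663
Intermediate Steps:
q = 1/7547 ≈ 0.00013250
w = 15260 (w = 3521 + 11739 = 15260)
29895/q + 18613/(1/(-23914 + w)) = 29895/(1/7547) + 18613/(1/(-23914 + 15260)) = 29895*7547 + 18613/(1/(-8654)) = 225617565 + 18613/(-1/8654) = 225617565 + 18613*(-8654) = 225617565 - 161076902 = 64540663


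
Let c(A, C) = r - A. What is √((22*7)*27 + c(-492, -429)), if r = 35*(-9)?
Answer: 17*√15 ≈ 65.841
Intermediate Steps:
r = -315
c(A, C) = -315 - A
√((22*7)*27 + c(-492, -429)) = √((22*7)*27 + (-315 - 1*(-492))) = √(154*27 + (-315 + 492)) = √(4158 + 177) = √4335 = 17*√15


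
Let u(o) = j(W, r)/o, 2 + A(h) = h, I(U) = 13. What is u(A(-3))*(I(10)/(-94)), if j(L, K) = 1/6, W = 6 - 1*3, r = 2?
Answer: 13/2820 ≈ 0.0046099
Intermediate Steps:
W = 3 (W = 6 - 3 = 3)
A(h) = -2 + h
j(L, K) = ⅙
u(o) = 1/(6*o)
u(A(-3))*(I(10)/(-94)) = (1/(6*(-2 - 3)))*(13/(-94)) = ((⅙)/(-5))*(13*(-1/94)) = ((⅙)*(-⅕))*(-13/94) = -1/30*(-13/94) = 13/2820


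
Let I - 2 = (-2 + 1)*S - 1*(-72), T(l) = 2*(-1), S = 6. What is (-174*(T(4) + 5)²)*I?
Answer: -106488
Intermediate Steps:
T(l) = -2
I = 68 (I = 2 + ((-2 + 1)*6 - 1*(-72)) = 2 + (-1*6 + 72) = 2 + (-6 + 72) = 2 + 66 = 68)
(-174*(T(4) + 5)²)*I = -174*(-2 + 5)²*68 = -174*3²*68 = -174*9*68 = -1566*68 = -106488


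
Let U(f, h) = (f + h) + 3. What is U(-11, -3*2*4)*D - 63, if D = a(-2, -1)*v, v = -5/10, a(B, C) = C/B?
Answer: -55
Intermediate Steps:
v = -½ (v = -5*⅒ = -½ ≈ -0.50000)
D = -¼ (D = -1/(-2)*(-½) = -1*(-½)*(-½) = (½)*(-½) = -¼ ≈ -0.25000)
U(f, h) = 3 + f + h
U(-11, -3*2*4)*D - 63 = (3 - 11 - 3*2*4)*(-¼) - 63 = (3 - 11 - 6*4)*(-¼) - 63 = (3 - 11 - 24)*(-¼) - 63 = -32*(-¼) - 63 = 8 - 63 = -55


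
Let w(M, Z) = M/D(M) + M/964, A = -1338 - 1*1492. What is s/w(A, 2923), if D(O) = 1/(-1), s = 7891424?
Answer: 3803666368/1362645 ≈ 2791.4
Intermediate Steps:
D(O) = -1
A = -2830 (A = -1338 - 1492 = -2830)
w(M, Z) = -963*M/964 (w(M, Z) = M/(-1) + M/964 = M*(-1) + M*(1/964) = -M + M/964 = -963*M/964)
s/w(A, 2923) = 7891424/((-963/964*(-2830))) = 7891424/(1362645/482) = 7891424*(482/1362645) = 3803666368/1362645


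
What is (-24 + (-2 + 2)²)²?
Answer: 576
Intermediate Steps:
(-24 + (-2 + 2)²)² = (-24 + 0²)² = (-24 + 0)² = (-24)² = 576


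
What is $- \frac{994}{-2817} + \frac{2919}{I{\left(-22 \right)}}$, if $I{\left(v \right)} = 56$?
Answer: $\frac{1182641}{22536} \approx 52.478$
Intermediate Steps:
$- \frac{994}{-2817} + \frac{2919}{I{\left(-22 \right)}} = - \frac{994}{-2817} + \frac{2919}{56} = \left(-994\right) \left(- \frac{1}{2817}\right) + 2919 \cdot \frac{1}{56} = \frac{994}{2817} + \frac{417}{8} = \frac{1182641}{22536}$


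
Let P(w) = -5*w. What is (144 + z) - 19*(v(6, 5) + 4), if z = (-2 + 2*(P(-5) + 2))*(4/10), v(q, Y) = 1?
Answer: 349/5 ≈ 69.800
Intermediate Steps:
z = 104/5 (z = (-2 + 2*(-5*(-5) + 2))*(4/10) = (-2 + 2*(25 + 2))*(4*(⅒)) = (-2 + 2*27)*(⅖) = (-2 + 54)*(⅖) = 52*(⅖) = 104/5 ≈ 20.800)
(144 + z) - 19*(v(6, 5) + 4) = (144 + 104/5) - 19*(1 + 4) = 824/5 - 19*5 = 824/5 - 95 = 349/5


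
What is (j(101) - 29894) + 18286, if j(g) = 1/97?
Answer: -1125975/97 ≈ -11608.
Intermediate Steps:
j(g) = 1/97
(j(101) - 29894) + 18286 = (1/97 - 29894) + 18286 = -2899717/97 + 18286 = -1125975/97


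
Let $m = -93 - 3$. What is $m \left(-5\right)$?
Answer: $480$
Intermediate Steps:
$m = -96$
$m \left(-5\right) = \left(-96\right) \left(-5\right) = 480$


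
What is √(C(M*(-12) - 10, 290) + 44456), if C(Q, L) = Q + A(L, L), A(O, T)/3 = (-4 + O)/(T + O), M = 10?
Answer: √3727941010/290 ≈ 210.54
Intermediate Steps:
A(O, T) = 3*(-4 + O)/(O + T) (A(O, T) = 3*((-4 + O)/(T + O)) = 3*((-4 + O)/(O + T)) = 3*(-4 + O)/(O + T))
C(Q, L) = Q + 3*(-4 + L)/(2*L) (C(Q, L) = Q + 3*(-4 + L)/(L + L) = Q + 3*(-4 + L)/((2*L)) = Q + 3*(1/(2*L))*(-4 + L) = Q + 3*(-4 + L)/(2*L))
√(C(M*(-12) - 10, 290) + 44456) = √((3/2 + (10*(-12) - 10) - 6/290) + 44456) = √((3/2 + (-120 - 10) - 6*1/290) + 44456) = √((3/2 - 130 - 3/145) + 44456) = √(-37271/290 + 44456) = √(12854969/290) = √3727941010/290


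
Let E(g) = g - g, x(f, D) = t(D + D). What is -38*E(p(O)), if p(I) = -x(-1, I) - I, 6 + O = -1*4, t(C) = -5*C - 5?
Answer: 0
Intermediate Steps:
t(C) = -5 - 5*C
x(f, D) = -5 - 10*D (x(f, D) = -5 - 5*(D + D) = -5 - 10*D)
O = -10 (O = -6 - 1*4 = -6 - 4 = -10)
p(I) = 5 + 9*I (p(I) = -(-5 - 10*I) - I = (5 + 10*I) - I = 5 + 9*I)
E(g) = 0
-38*E(p(O)) = -38*0 = 0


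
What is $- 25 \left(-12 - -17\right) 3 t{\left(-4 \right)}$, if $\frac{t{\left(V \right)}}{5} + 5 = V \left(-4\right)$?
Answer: $-20625$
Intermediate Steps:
$t{\left(V \right)} = -25 - 20 V$ ($t{\left(V \right)} = -25 + 5 V \left(-4\right) = -25 + 5 \left(- 4 V\right) = -25 - 20 V$)
$- 25 \left(-12 - -17\right) 3 t{\left(-4 \right)} = - 25 \left(-12 - -17\right) 3 \left(-25 - -80\right) = - 25 \left(-12 + 17\right) 3 \left(-25 + 80\right) = \left(-25\right) 5 \cdot 3 \cdot 55 = \left(-125\right) 165 = -20625$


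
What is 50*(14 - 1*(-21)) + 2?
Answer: 1752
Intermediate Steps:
50*(14 - 1*(-21)) + 2 = 50*(14 + 21) + 2 = 50*35 + 2 = 1750 + 2 = 1752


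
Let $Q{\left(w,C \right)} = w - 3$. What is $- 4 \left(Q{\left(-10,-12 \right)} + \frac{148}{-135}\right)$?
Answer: $\frac{7612}{135} \approx 56.385$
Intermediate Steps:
$Q{\left(w,C \right)} = -3 + w$
$- 4 \left(Q{\left(-10,-12 \right)} + \frac{148}{-135}\right) = - 4 \left(\left(-3 - 10\right) + \frac{148}{-135}\right) = - 4 \left(-13 + 148 \left(- \frac{1}{135}\right)\right) = - 4 \left(-13 - \frac{148}{135}\right) = \left(-4\right) \left(- \frac{1903}{135}\right) = \frac{7612}{135}$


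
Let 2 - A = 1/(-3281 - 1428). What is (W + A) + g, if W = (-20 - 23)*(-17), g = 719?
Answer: 6837469/4709 ≈ 1452.0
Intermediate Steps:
A = 9419/4709 (A = 2 - 1/(-3281 - 1428) = 2 - 1/(-4709) = 2 - 1*(-1/4709) = 2 + 1/4709 = 9419/4709 ≈ 2.0002)
W = 731 (W = -43*(-17) = 731)
(W + A) + g = (731 + 9419/4709) + 719 = 3451698/4709 + 719 = 6837469/4709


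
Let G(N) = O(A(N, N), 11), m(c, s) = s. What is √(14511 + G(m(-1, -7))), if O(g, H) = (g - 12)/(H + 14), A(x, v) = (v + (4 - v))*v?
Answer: √362735/5 ≈ 120.45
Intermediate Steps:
A(x, v) = 4*v
O(g, H) = (-12 + g)/(14 + H)
G(N) = -12/25 + 4*N/25 (G(N) = (-12 + 4*N)/(14 + 11) = (-12 + 4*N)/25 = -12/25 + 4*N/25)
√(14511 + G(m(-1, -7))) = √(14511 + (-12/25 + (4/25)*(-7))) = √(14511 + (-12/25 - 28/25)) = √(14511 - 8/5) = √(72547/5) = √362735/5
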